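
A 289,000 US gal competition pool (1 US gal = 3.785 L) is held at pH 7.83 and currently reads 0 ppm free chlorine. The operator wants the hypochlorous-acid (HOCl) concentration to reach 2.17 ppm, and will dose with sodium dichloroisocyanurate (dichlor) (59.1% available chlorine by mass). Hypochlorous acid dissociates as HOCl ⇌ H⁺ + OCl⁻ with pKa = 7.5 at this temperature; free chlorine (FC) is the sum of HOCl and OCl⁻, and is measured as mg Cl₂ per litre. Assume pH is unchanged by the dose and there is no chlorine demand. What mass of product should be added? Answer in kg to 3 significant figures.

12.6 kg

Volume: 289,000 US gal × 3.785 L/gal = 1,093,865 L.
[OCl⁻]/[HOCl] = 10^(pH − pKa) = 10^(7.83 − 7.5) = 2.138; fraction as HOCl = 1/(1 + 2.138) = 0.3187.
Free chlorine required for 2.17 ppm HOCl: 2.17 / 0.3187 = 6.809 ppm.
FC to add: 6.809 − 0 = 6.809 mg/L as Cl₂.
Cl₂ equivalent: 6.809 mg/L × 1,093,865 L = 7449 g.
Product at 59.1% available Cl: 7449 / 0.591 = 12,600 g.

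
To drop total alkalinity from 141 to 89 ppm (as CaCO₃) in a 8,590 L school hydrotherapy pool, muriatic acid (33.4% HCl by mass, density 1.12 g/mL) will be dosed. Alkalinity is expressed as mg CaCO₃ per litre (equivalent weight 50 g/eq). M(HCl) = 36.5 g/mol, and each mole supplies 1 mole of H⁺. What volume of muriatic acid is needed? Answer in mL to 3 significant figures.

872 mL

Alkalinity to neutralize: (141 − 89) = 52 mg/L as CaCO₃ × 8,590 L = 446.7 g as CaCO₃.
Equivalents of H⁺ required: 446.7 ÷ 50 g/eq = 8.934 eq = 8.934 mol HCl.
Mass of HCl: 8.934 × 36.5 = 326.1 g.
Mass of 33.4% solution: 326.1 / 0.334 = 976.3 g.
Volume: 976.3 g ÷ 1.12 g/mL = 871.7 mL.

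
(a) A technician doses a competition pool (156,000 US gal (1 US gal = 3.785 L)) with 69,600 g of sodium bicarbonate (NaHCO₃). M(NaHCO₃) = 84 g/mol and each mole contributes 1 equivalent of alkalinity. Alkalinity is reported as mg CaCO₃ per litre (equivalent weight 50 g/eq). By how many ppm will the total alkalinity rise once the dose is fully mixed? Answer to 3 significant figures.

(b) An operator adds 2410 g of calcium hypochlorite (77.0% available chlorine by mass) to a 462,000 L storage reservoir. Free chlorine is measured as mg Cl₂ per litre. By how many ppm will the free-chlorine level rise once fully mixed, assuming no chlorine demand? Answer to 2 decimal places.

(a) 70.2 ppm; (b) 4.02 ppm

(a) Volume: 156,000 US gal × 3.785 L/gal = 590,460 L.
(a) Moles of NaHCO₃: 69,600 g ÷ 84 g/mol = 828.6 mol → 828.6 eq of alkalinity.
(a) As CaCO₃: 828.6 eq × 50 g/eq = 41,430 g.
(a) Rise: 41,430 g / 590,460 L × 1000 = 70.16 mg/L.

(b) Available chlorine delivered: 2410 g × 0.77 = 1856 g as Cl₂.
(b) Concentration rise: 1856 g / 462,000 L = 4.017 mg/L = 4.02 ppm.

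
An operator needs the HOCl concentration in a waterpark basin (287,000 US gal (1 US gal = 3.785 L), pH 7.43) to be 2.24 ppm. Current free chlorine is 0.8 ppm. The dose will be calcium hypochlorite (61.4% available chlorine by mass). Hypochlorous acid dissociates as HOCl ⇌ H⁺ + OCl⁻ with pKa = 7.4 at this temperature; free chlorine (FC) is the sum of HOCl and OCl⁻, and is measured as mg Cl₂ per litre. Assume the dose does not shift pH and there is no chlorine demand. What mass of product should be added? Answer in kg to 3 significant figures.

6.79 kg

Volume: 287,000 US gal × 3.785 L/gal = 1,086,295 L.
[OCl⁻]/[HOCl] = 10^(pH − pKa) = 10^(7.43 − 7.4) = 1.072; fraction as HOCl = 1/(1 + 1.072) = 0.4827.
Free chlorine required for 2.24 ppm HOCl: 2.24 / 0.4827 = 4.64 ppm.
FC to add: 4.64 − 0.8 = 3.84 mg/L as Cl₂.
Cl₂ equivalent: 3.84 mg/L × 1,086,295 L = 4172 g.
Product at 61.4% available Cl: 4172 / 0.614 = 6794 g.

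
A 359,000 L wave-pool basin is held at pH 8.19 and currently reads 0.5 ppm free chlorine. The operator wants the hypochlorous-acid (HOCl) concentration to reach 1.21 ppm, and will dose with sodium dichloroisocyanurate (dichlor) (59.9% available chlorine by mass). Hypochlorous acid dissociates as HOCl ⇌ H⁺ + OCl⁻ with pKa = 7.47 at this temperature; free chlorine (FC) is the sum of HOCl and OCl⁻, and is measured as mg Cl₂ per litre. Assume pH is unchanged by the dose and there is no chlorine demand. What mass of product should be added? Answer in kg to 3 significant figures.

[OCl⁻]/[HOCl] = 10^(pH − pKa) = 10^(8.19 − 7.47) = 5.248; fraction as HOCl = 1/(1 + 5.248) = 0.16.
Free chlorine required for 1.21 ppm HOCl: 1.21 / 0.16 = 7.56 ppm.
FC to add: 7.56 − 0.5 = 7.06 mg/L as Cl₂.
Cl₂ equivalent: 7.06 mg/L × 359,000 L = 2535 g.
Product at 59.9% available Cl: 2535 / 0.599 = 4231 g.

4.23 kg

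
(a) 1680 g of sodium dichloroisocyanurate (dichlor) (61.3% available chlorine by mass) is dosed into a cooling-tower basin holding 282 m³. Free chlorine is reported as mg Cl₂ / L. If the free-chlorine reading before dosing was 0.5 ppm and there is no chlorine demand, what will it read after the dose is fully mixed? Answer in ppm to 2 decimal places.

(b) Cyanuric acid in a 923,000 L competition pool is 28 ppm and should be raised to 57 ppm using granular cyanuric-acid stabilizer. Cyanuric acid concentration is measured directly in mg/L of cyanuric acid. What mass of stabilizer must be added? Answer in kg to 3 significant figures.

(a) Volume: 282 m³ = 282,000 L.
(a) Available chlorine delivered: 1680 g × 0.613 = 1030 g as Cl₂.
(a) Concentration rise: 1030 g / 282,000 L = 3.652 mg/L = 3.65 ppm.
(a) Final FC: 0.5 + 3.65 = 4.15 ppm.

(b) CYA to add: (57 − 28) = 29 mg/L × 923,000 L = 26,770 g cyanuric acid.

(a) 4.15 ppm; (b) 26.8 kg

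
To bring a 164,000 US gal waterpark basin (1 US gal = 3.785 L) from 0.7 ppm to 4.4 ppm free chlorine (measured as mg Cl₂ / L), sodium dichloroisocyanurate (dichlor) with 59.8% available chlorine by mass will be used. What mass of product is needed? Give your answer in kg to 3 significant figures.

3.84 kg

Volume: 164,000 US gal × 3.785 L/gal = 620,740 L.
Chlorine deficit: 4.4 − 0.7 = 3.7 ppm = 3.7 mg/L as Cl₂.
Cl₂ equivalent needed: 3.7 mg/L × 620,740 L = 2,297,000 mg = 2297 g.
Product at 59.8% available chlorine: 2297 / 0.598 = 3841 g.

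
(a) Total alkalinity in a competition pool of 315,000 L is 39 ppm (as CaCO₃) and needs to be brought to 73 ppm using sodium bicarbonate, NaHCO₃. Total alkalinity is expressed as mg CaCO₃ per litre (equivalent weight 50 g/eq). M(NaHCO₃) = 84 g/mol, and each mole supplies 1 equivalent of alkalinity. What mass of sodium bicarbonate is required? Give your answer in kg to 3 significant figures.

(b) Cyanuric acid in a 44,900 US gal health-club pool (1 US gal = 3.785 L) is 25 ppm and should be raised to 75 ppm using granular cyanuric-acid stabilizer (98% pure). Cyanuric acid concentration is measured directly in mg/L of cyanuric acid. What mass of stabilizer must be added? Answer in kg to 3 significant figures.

(a) Alkalinity to add: (73 − 39) = 34 mg/L as CaCO₃ × 315,000 L = 10,710 g as CaCO₃.
(a) Equivalents: 10,710 g ÷ 50 g/eq = 214.2 eq.
(a) NaHCO₃ supplies 1 eq per mole → 214.2 mol.
(a) Mass: 214.2 mol × 84 g/mol = 17,990 g.

(b) Volume: 44,900 US gal × 3.785 L/gal = 169,946 L.
(b) CYA to add: (75 − 25) = 50 mg/L × 169,946 L = 8497 g cyanuric acid.
(b) At 98% purity: 8497 / 0.98 = 8671 g product.

(a) 18.0 kg; (b) 8.67 kg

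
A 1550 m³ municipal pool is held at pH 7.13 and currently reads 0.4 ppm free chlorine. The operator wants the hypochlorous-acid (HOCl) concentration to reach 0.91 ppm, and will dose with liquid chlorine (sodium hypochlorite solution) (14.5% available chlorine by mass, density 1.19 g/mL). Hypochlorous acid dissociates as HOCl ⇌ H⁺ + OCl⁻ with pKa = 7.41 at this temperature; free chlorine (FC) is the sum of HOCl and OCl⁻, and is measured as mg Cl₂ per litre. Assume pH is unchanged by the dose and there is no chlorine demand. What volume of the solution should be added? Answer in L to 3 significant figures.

8.87 L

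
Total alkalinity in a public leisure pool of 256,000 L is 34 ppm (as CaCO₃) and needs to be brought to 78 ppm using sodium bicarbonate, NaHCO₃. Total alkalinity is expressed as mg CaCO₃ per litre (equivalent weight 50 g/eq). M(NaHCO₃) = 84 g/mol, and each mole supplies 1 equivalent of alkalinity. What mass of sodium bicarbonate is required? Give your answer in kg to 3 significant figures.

Alkalinity to add: (78 − 34) = 44 mg/L as CaCO₃ × 256,000 L = 11,260 g as CaCO₃.
Equivalents: 11,260 g ÷ 50 g/eq = 225.3 eq.
NaHCO₃ supplies 1 eq per mole → 225.3 mol.
Mass: 225.3 mol × 84 g/mol = 18,920 g.

18.9 kg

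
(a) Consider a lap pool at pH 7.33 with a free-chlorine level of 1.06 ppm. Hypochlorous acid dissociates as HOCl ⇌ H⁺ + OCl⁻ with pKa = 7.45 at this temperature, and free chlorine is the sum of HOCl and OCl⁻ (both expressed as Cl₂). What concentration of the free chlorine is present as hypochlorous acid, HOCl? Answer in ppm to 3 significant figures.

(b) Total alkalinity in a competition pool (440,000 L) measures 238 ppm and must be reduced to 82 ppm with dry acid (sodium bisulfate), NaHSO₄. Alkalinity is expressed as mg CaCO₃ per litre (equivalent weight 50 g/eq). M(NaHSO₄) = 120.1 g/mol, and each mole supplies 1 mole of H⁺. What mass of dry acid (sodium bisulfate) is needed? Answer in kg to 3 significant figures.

(a) 0.603 ppm; (b) 165 kg

(a) [OCl⁻]/[HOCl] = 10^(pH − pKa) = 10^(7.33 − 7.45) = 10^-0.12 = 0.7586.
(a) Fraction as HOCl = 1 / (1 + 0.7586) = 0.5686.
(a) HOCl = 0.5686 × 1.06 ppm = 0.6028 ppm.

(b) Alkalinity to neutralize: (238 − 82) = 156 mg/L as CaCO₃ × 440,000 L = 68,640 g as CaCO₃.
(b) Equivalents of H⁺ required: 68,640 ÷ 50 g/eq = 1373 eq = 1373 mol NaHSO₄.
(b) Mass of NaHSO₄: 1373 × 120.1 = 164,900 g.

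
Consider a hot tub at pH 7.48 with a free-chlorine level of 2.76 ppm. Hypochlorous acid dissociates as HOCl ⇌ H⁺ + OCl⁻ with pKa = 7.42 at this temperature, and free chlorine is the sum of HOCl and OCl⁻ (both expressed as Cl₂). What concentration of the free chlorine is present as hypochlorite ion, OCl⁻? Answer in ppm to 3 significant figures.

[OCl⁻]/[HOCl] = 10^(pH − pKa) = 10^(7.48 − 7.42) = 10^0.06 = 1.148.
Fraction as HOCl = 1 / (1 + 1.148) = 0.4655.
OCl⁻ = (1 − 0.4655) × 2.76 ppm = 1.475 ppm.

1.48 ppm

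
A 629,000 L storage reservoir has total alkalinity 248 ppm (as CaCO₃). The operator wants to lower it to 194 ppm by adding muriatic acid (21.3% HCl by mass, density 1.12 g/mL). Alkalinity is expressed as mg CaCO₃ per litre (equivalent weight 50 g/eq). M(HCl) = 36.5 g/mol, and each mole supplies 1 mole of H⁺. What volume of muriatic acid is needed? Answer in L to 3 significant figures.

Alkalinity to neutralize: (248 − 194) = 54 mg/L as CaCO₃ × 629,000 L = 33,970 g as CaCO₃.
Equivalents of H⁺ required: 33,970 ÷ 50 g/eq = 679.3 eq = 679.3 mol HCl.
Mass of HCl: 679.3 × 36.5 = 24,800 g.
Mass of 21.3% solution: 24,800 / 0.213 = 116,400 g.
Volume: 116,400 g ÷ 1.12 g/mL = 103,900 mL.

104 L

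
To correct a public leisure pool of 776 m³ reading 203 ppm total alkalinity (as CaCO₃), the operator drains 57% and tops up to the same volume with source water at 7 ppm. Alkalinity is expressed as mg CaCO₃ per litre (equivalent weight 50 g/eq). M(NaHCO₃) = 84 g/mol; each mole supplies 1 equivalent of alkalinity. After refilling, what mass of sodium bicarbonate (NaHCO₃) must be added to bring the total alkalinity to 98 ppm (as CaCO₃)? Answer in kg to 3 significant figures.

Volume: 776 m³ = 776,000 L.
After draining 57% and refilling: 203 × 0.43 + 7 × 0.57 = 91.28 ppm.
Deficit to target: 98 − 91.28 = 6.72 mg/L.
As CaCO₃: 6.72 mg/L × 776,000 L = 5215 g; ÷ 50 g/eq ÷ 1 = 104.3 mol NaHCO₃.
Mass: 104.3 × 84 = 8761 g.

8.76 kg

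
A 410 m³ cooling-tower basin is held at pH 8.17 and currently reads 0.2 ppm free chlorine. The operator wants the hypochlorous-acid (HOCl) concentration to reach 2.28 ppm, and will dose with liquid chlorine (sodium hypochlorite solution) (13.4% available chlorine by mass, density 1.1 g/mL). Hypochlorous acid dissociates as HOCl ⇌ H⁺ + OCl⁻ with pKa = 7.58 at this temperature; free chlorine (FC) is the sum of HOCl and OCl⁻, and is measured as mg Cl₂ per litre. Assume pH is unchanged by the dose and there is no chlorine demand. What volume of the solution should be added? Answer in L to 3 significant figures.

30.5 L

Volume: 410 m³ = 410,000 L.
[OCl⁻]/[HOCl] = 10^(pH − pKa) = 10^(8.17 − 7.58) = 3.89; fraction as HOCl = 1/(1 + 3.89) = 0.2045.
Free chlorine required for 2.28 ppm HOCl: 2.28 / 0.2045 = 11.15 ppm.
FC to add: 11.15 − 0.2 = 10.95 mg/L as Cl₂.
Cl₂ equivalent: 10.95 mg/L × 410,000 L = 4490 g.
Product at 13.4% available Cl: 4490 / 0.134 = 33,500 g.
Volume: 33,500 g ÷ 1.1 g/mL = 30,460 mL.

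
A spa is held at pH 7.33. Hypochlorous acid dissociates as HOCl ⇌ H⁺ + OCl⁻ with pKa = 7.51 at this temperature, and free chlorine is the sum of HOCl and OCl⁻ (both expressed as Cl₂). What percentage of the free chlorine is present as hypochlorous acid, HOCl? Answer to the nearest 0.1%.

[OCl⁻]/[HOCl] = 10^(pH − pKa) = 10^(7.33 − 7.51) = 10^-0.18 = 0.6607.
Fraction as HOCl = 1 / (1 + 0.6607) = 0.6022.

60.2%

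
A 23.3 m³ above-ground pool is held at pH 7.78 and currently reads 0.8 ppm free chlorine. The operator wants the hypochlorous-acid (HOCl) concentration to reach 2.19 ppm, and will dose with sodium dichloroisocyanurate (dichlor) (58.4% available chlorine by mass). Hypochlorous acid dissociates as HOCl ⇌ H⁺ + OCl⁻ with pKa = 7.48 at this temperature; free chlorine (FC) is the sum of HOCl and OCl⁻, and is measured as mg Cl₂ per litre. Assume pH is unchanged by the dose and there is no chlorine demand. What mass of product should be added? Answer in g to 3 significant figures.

Volume: 23.3 m³ = 23,300 L.
[OCl⁻]/[HOCl] = 10^(pH − pKa) = 10^(7.78 − 7.48) = 1.995; fraction as HOCl = 1/(1 + 1.995) = 0.3339.
Free chlorine required for 2.19 ppm HOCl: 2.19 / 0.3339 = 6.56 ppm.
FC to add: 6.56 − 0.8 = 5.76 mg/L as Cl₂.
Cl₂ equivalent: 5.76 mg/L × 23,300 L = 134.2 g.
Product at 58.4% available Cl: 134.2 / 0.584 = 229.8 g.

230 g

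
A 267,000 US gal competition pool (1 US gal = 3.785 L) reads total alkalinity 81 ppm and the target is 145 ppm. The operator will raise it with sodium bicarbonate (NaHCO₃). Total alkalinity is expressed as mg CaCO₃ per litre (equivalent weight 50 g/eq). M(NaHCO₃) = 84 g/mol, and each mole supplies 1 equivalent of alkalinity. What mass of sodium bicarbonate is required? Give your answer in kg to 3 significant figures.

Volume: 267,000 US gal × 3.785 L/gal = 1,010,595 L.
Alkalinity to add: (145 − 81) = 64 mg/L as CaCO₃ × 1,010,595 L = 64,680 g as CaCO₃.
Equivalents: 64,680 g ÷ 50 g/eq = 1294 eq.
NaHCO₃ supplies 1 eq per mole → 1294 mol.
Mass: 1294 mol × 84 g/mol = 108,700 g.

109 kg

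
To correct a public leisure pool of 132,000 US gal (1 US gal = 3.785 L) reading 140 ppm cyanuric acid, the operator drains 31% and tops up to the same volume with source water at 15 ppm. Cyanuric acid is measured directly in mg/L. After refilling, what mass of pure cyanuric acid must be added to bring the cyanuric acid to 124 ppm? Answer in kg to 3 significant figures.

Volume: 132,000 US gal × 3.785 L/gal = 499,620 L.
After draining 31% and refilling: 140 × 0.69 + 15 × 0.31 = 101.25 ppm.
Deficit to target: 124 − 101.25 = 22.75 mg/L.
Mass: 22.75 mg/L × 499,620 L = 11,370 g cyanuric acid.

11.4 kg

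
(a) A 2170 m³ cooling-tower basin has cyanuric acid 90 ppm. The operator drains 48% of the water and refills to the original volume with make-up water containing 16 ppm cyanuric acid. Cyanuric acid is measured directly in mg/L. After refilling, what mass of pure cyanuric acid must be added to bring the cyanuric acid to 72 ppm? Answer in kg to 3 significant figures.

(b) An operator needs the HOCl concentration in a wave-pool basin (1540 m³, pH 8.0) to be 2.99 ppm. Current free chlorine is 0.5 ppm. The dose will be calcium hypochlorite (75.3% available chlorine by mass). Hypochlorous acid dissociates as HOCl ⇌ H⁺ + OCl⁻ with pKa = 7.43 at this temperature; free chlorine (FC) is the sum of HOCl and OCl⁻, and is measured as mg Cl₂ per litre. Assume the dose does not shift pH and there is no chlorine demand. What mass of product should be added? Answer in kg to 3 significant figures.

(a) 38.0 kg; (b) 27.8 kg

(a) Volume: 2170 m³ = 2,170,000 L.
(a) After draining 48% and refilling: 90 × 0.52 + 16 × 0.48 = 54.48 ppm.
(a) Deficit to target: 72 − 54.48 = 17.52 mg/L.
(a) Mass: 17.52 mg/L × 2,170,000 L = 38,020 g cyanuric acid.

(b) Volume: 1540 m³ = 1,540,000 L.
(b) [OCl⁻]/[HOCl] = 10^(pH − pKa) = 10^(8.0 − 7.43) = 3.715; fraction as HOCl = 1/(1 + 3.715) = 0.2121.
(b) Free chlorine required for 2.99 ppm HOCl: 2.99 / 0.2121 = 14.1 ppm.
(b) FC to add: 14.1 − 0.5 = 13.6 mg/L as Cl₂.
(b) Cl₂ equivalent: 13.6 mg/L × 1,540,000 L = 20,940 g.
(b) Product at 75.3% available Cl: 20,940 / 0.753 = 27,810 g.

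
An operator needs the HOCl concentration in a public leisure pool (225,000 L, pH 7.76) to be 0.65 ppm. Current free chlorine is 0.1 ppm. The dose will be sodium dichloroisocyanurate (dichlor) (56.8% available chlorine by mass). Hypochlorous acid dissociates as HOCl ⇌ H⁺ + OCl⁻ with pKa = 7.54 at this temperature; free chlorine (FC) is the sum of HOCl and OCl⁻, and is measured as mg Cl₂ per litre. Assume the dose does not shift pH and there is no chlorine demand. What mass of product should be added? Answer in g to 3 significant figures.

645 g

[OCl⁻]/[HOCl] = 10^(pH − pKa) = 10^(7.76 − 7.54) = 1.66; fraction as HOCl = 1/(1 + 1.66) = 0.376.
Free chlorine required for 0.65 ppm HOCl: 0.65 / 0.376 = 1.729 ppm.
FC to add: 1.729 − 0.1 = 1.629 mg/L as Cl₂.
Cl₂ equivalent: 1.629 mg/L × 225,000 L = 366.5 g.
Product at 56.8% available Cl: 366.5 / 0.568 = 645.2 g.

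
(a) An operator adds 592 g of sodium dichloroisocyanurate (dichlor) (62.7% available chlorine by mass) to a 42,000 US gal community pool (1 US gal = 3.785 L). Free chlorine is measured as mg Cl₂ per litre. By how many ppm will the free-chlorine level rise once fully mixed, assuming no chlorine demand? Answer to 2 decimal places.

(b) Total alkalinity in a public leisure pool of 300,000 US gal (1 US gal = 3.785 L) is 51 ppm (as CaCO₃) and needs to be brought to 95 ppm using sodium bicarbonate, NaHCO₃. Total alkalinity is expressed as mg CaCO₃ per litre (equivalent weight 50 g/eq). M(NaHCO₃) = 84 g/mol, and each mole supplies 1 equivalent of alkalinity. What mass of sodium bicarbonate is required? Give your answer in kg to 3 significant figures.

(a) 2.33 ppm; (b) 83.9 kg

(a) Volume: 42,000 US gal × 3.785 L/gal = 158,970 L.
(a) Available chlorine delivered: 592 g × 0.627 = 371.2 g as Cl₂.
(a) Concentration rise: 371.2 g / 158,970 L = 2.335 mg/L = 2.33 ppm.

(b) Volume: 300,000 US gal × 3.785 L/gal = 1,135,500 L.
(b) Alkalinity to add: (95 − 51) = 44 mg/L as CaCO₃ × 1,135,500 L = 49,960 g as CaCO₃.
(b) Equivalents: 49,960 g ÷ 50 g/eq = 999.2 eq.
(b) NaHCO₃ supplies 1 eq per mole → 999.2 mol.
(b) Mass: 999.2 mol × 84 g/mol = 83,940 g.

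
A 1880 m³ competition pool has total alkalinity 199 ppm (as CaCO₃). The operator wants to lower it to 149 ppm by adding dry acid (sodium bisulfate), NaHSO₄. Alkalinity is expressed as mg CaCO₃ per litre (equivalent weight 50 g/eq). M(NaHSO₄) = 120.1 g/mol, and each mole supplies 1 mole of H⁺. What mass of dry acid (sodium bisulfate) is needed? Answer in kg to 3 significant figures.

226 kg

Volume: 1880 m³ = 1,880,000 L.
Alkalinity to neutralize: (199 − 149) = 50 mg/L as CaCO₃ × 1,880,000 L = 94,000 g as CaCO₃.
Equivalents of H⁺ required: 94,000 ÷ 50 g/eq = 1880 eq = 1880 mol NaHSO₄.
Mass of NaHSO₄: 1880 × 120.1 = 225,800 g.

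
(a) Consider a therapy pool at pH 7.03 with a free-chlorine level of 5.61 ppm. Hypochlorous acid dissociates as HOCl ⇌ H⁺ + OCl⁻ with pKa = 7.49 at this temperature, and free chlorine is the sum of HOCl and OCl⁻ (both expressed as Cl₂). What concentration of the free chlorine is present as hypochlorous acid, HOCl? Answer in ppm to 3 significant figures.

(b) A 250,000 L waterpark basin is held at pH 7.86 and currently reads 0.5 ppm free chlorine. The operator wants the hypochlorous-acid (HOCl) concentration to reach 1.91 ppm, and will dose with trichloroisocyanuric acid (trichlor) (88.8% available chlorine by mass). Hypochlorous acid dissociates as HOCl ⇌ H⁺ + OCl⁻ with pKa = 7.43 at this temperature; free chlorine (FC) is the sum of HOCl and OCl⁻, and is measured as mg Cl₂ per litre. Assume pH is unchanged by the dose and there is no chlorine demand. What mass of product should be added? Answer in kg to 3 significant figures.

(a) 4.17 ppm; (b) 1.84 kg

(a) [OCl⁻]/[HOCl] = 10^(pH − pKa) = 10^(7.03 − 7.49) = 10^-0.46 = 0.3467.
(a) Fraction as HOCl = 1 / (1 + 0.3467) = 0.7425.
(a) HOCl = 0.7425 × 5.61 ppm = 4.166 ppm.

(b) [OCl⁻]/[HOCl] = 10^(pH − pKa) = 10^(7.86 − 7.43) = 2.692; fraction as HOCl = 1/(1 + 2.692) = 0.2709.
(b) Free chlorine required for 1.91 ppm HOCl: 1.91 / 0.2709 = 7.051 ppm.
(b) FC to add: 7.051 − 0.5 = 6.551 mg/L as Cl₂.
(b) Cl₂ equivalent: 6.551 mg/L × 250,000 L = 1638 g.
(b) Product at 88.8% available Cl: 1638 / 0.888 = 1844 g.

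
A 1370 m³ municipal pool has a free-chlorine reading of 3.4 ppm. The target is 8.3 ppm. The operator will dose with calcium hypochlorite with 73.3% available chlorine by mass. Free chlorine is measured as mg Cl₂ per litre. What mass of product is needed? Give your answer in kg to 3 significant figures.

Volume: 1370 m³ = 1,370,000 L.
Chlorine deficit: 8.3 − 3.4 = 4.9 ppm = 4.9 mg/L as Cl₂.
Cl₂ equivalent needed: 4.9 mg/L × 1,370,000 L = 6,713,000 mg = 6713 g.
Product at 73.3% available chlorine: 6713 / 0.733 = 9158 g.

9.16 kg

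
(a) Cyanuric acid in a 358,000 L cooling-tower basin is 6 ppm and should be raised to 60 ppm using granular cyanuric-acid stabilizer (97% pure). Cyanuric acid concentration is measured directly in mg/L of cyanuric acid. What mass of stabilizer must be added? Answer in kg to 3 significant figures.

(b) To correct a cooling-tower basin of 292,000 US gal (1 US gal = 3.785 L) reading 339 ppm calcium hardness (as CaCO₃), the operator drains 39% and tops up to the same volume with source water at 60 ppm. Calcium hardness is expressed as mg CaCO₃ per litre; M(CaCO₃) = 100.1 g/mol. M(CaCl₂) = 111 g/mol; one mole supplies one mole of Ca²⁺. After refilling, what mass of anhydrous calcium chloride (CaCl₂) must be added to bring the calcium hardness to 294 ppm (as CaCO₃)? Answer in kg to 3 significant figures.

(a) 19.9 kg; (b) 78.2 kg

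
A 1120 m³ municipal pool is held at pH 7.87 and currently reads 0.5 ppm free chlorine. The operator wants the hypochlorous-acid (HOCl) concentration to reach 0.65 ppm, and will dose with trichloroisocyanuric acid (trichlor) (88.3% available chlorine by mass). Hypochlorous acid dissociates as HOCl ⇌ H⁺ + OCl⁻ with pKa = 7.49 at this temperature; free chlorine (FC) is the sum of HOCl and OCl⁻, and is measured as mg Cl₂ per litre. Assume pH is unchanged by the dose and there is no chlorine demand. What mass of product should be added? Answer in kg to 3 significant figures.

2.17 kg

Volume: 1120 m³ = 1,120,000 L.
[OCl⁻]/[HOCl] = 10^(pH − pKa) = 10^(7.87 − 7.49) = 2.399; fraction as HOCl = 1/(1 + 2.399) = 0.2942.
Free chlorine required for 0.65 ppm HOCl: 0.65 / 0.2942 = 2.209 ppm.
FC to add: 2.209 − 0.5 = 1.709 mg/L as Cl₂.
Cl₂ equivalent: 1.709 mg/L × 1,120,000 L = 1914 g.
Product at 88.3% available Cl: 1914 / 0.883 = 2168 g.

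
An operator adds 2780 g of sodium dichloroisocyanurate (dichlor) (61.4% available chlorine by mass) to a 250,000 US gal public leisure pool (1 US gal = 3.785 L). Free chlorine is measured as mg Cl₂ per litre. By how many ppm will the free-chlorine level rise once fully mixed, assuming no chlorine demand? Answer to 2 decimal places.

Volume: 250,000 US gal × 3.785 L/gal = 946,250 L.
Available chlorine delivered: 2780 g × 0.614 = 1707 g as Cl₂.
Concentration rise: 1707 g / 946,250 L = 1.804 mg/L = 1.80 ppm.

1.80 ppm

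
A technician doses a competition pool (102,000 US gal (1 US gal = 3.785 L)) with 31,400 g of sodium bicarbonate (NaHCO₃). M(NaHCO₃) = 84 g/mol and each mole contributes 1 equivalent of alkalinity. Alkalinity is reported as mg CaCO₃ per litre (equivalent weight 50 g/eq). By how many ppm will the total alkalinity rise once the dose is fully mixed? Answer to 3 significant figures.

Volume: 102,000 US gal × 3.785 L/gal = 386,070 L.
Moles of NaHCO₃: 31,400 g ÷ 84 g/mol = 373.8 mol → 373.8 eq of alkalinity.
As CaCO₃: 373.8 eq × 50 g/eq = 18,690 g.
Rise: 18,690 g / 386,070 L × 1000 = 48.41 mg/L.

48.4 ppm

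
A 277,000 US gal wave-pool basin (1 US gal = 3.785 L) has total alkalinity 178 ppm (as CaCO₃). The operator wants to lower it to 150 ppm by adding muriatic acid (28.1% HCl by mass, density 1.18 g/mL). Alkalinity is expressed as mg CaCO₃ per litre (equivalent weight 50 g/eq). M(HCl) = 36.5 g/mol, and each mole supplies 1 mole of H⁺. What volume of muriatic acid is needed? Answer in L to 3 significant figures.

64.6 L

Volume: 277,000 US gal × 3.785 L/gal = 1,048,445 L.
Alkalinity to neutralize: (178 − 150) = 28 mg/L as CaCO₃ × 1,048,445 L = 29,360 g as CaCO₃.
Equivalents of H⁺ required: 29,360 ÷ 50 g/eq = 587.1 eq = 587.1 mol HCl.
Mass of HCl: 587.1 × 36.5 = 21,430 g.
Mass of 28.1% solution: 21,430 / 0.281 = 76,260 g.
Volume: 76,260 g ÷ 1.18 g/mL = 64,630 mL.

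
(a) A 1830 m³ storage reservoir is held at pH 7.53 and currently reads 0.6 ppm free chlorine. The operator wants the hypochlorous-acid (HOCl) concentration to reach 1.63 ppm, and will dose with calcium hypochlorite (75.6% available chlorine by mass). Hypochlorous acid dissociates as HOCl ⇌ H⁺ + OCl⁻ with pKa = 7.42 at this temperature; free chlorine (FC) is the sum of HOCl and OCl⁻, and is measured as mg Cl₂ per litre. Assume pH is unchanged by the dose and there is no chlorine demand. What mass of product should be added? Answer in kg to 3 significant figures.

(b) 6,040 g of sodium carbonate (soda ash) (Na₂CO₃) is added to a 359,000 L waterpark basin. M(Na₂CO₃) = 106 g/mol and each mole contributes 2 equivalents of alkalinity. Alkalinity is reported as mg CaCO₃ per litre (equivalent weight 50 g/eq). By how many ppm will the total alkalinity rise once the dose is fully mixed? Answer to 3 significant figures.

(a) Volume: 1830 m³ = 1,830,000 L.
(a) [OCl⁻]/[HOCl] = 10^(pH − pKa) = 10^(7.53 − 7.42) = 1.288; fraction as HOCl = 1/(1 + 1.288) = 0.437.
(a) Free chlorine required for 1.63 ppm HOCl: 1.63 / 0.437 = 3.73 ppm.
(a) FC to add: 3.73 − 0.6 = 3.13 mg/L as Cl₂.
(a) Cl₂ equivalent: 3.13 mg/L × 1,830,000 L = 5728 g.
(a) Product at 75.6% available Cl: 5728 / 0.756 = 7576 g.

(b) Moles of Na₂CO₃: 6,040 g ÷ 106 g/mol = 56.98 mol → 114 eq of alkalinity.
(b) As CaCO₃: 114 eq × 50 g/eq = 5698 g.
(b) Rise: 5698 g / 359,000 L × 1000 = 15.87 mg/L.

(a) 7.58 kg; (b) 15.9 ppm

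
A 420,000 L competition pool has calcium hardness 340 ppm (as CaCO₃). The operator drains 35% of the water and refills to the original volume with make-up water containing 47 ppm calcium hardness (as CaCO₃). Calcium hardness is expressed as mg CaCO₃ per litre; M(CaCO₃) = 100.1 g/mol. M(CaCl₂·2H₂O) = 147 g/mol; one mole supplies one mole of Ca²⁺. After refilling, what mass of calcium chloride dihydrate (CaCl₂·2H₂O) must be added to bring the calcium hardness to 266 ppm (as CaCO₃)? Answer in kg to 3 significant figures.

17.6 kg

After draining 35% and refilling: 340 × 0.65 + 47 × 0.35 = 237.45 ppm.
Deficit to target: 266 − 237.45 = 28.55 mg/L.
As CaCO₃: 28.55 mg/L × 420,000 L = 11,990 g; ÷ 100.1 = 119.8 mol Ca²⁺.
Mass: 119.8 × 147 = 17,610 g.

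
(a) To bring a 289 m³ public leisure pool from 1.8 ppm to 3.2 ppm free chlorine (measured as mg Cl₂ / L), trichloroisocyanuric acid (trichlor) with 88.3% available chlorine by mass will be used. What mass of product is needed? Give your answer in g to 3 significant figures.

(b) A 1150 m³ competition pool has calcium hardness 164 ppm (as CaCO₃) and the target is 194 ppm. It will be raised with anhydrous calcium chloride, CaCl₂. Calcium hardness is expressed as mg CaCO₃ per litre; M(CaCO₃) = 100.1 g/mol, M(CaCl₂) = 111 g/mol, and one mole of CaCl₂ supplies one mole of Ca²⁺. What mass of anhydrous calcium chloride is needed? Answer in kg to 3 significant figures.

(a) 458 g; (b) 38.3 kg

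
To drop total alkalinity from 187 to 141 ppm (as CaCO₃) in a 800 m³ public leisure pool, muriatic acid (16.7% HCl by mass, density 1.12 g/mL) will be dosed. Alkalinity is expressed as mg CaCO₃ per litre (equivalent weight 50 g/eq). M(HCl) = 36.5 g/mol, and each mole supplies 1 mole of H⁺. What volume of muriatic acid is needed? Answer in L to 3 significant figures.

Volume: 800 m³ = 800,000 L.
Alkalinity to neutralize: (187 − 141) = 46 mg/L as CaCO₃ × 800,000 L = 36,800 g as CaCO₃.
Equivalents of H⁺ required: 36,800 ÷ 50 g/eq = 736 eq = 736 mol HCl.
Mass of HCl: 736 × 36.5 = 26,860 g.
Mass of 16.7% solution: 26,860 / 0.167 = 160,900 g.
Volume: 160,900 g ÷ 1.12 g/mL = 143,600 mL.

144 L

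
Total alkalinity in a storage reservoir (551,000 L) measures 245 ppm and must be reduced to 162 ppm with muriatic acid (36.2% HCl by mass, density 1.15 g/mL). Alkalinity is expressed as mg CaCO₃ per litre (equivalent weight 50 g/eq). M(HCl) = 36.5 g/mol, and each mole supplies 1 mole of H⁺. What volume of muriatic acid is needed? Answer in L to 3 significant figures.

80.2 L

Alkalinity to neutralize: (245 − 162) = 83 mg/L as CaCO₃ × 551,000 L = 45,730 g as CaCO₃.
Equivalents of H⁺ required: 45,730 ÷ 50 g/eq = 914.7 eq = 914.7 mol HCl.
Mass of HCl: 914.7 × 36.5 = 33,390 g.
Mass of 36.2% solution: 33,390 / 0.362 = 92,220 g.
Volume: 92,220 g ÷ 1.15 g/mL = 80,190 mL.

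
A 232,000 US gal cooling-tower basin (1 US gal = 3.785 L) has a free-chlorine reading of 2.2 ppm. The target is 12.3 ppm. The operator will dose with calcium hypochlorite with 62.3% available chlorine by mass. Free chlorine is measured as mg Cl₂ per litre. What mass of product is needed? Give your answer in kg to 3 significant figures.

14.2 kg

Volume: 232,000 US gal × 3.785 L/gal = 878,120 L.
Chlorine deficit: 12.3 − 2.2 = 10.1 ppm = 10.1 mg/L as Cl₂.
Cl₂ equivalent needed: 10.1 mg/L × 878,120 L = 8,869,000 mg = 8869 g.
Product at 62.3% available chlorine: 8869 / 0.623 = 14,240 g.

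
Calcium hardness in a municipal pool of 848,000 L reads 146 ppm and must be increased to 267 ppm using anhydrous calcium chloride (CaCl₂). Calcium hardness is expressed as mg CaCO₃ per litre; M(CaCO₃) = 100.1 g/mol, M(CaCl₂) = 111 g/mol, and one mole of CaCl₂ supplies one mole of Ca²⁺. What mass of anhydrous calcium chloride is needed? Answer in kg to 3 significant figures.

Hardness to add: (267 − 146) = 121 mg/L as CaCO₃ × 848,000 L = 102,600 g as CaCO₃.
Moles of Ca²⁺ (1 mol Ca²⁺ ≡ 1 mol CaCO₃): 102,600 / 100.1 g/mol = 1025 mol.
Mass of CaCl₂: 1025 × 111 = 113,800 g.

114 kg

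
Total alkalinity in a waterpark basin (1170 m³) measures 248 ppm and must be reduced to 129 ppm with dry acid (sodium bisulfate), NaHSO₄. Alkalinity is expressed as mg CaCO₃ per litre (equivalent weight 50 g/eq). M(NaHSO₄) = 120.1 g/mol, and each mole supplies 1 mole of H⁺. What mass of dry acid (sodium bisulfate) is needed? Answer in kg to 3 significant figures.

334 kg

Volume: 1170 m³ = 1,170,000 L.
Alkalinity to neutralize: (248 − 129) = 119 mg/L as CaCO₃ × 1,170,000 L = 139,200 g as CaCO₃.
Equivalents of H⁺ required: 139,200 ÷ 50 g/eq = 2785 eq = 2785 mol NaHSO₄.
Mass of NaHSO₄: 2785 × 120.1 = 334,400 g.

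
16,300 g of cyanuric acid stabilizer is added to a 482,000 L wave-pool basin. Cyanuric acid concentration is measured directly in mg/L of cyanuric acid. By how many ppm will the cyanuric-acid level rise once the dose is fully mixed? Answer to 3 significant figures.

Rise: 16,300 g / 482,000 L × 1000 = 33.82 mg/L.

33.8 ppm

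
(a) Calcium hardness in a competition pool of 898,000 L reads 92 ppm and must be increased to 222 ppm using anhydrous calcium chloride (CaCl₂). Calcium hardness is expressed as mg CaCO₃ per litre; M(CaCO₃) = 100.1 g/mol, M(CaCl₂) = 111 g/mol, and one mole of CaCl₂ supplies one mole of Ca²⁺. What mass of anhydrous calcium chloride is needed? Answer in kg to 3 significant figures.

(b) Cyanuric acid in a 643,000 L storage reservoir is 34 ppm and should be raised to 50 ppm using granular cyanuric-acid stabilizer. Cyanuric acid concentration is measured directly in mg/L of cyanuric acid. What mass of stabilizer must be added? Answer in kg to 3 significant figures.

(a) 129 kg; (b) 10.3 kg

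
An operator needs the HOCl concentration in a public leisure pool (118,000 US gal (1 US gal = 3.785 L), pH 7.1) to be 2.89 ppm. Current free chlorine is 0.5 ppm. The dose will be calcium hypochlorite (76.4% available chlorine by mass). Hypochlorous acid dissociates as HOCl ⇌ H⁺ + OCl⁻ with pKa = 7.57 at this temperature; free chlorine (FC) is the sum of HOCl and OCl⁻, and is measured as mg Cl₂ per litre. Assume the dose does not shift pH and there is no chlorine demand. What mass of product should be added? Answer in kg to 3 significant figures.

1.97 kg

Volume: 118,000 US gal × 3.785 L/gal = 446,630 L.
[OCl⁻]/[HOCl] = 10^(pH − pKa) = 10^(7.1 − 7.57) = 0.3388; fraction as HOCl = 1/(1 + 0.3388) = 0.7469.
Free chlorine required for 2.89 ppm HOCl: 2.89 / 0.7469 = 3.869 ppm.
FC to add: 3.869 − 0.5 = 3.369 mg/L as Cl₂.
Cl₂ equivalent: 3.369 mg/L × 446,630 L = 1505 g.
Product at 76.4% available Cl: 1505 / 0.764 = 1970 g.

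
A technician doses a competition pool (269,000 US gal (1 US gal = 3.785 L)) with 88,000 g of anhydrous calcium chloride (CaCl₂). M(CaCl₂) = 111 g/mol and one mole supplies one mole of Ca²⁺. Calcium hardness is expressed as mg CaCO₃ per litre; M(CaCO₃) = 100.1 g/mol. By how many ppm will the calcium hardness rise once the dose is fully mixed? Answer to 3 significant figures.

77.9 ppm

Volume: 269,000 US gal × 3.785 L/gal = 1,018,165 L.
Moles of Ca²⁺: 88,000 g ÷ 111 g/mol = 792.8 mol.
As CaCO₃: 792.8 mol × 100.1 g/mol = 79,360 g.
Rise: 79,360 g / 1,018,165 L × 1000 = 77.94 mg/L.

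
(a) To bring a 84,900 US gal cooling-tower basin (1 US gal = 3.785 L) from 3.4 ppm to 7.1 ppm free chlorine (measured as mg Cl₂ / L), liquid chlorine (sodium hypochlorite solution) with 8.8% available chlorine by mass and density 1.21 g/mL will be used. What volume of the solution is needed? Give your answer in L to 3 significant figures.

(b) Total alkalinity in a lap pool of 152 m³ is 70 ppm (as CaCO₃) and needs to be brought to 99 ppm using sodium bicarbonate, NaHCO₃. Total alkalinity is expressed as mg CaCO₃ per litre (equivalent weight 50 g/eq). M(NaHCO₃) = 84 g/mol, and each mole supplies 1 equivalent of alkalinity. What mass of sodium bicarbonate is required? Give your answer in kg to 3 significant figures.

(a) Volume: 84,900 US gal × 3.785 L/gal = 321,346 L.
(a) Chlorine deficit: 7.1 − 3.4 = 3.7 ppm = 3.7 mg/L as Cl₂.
(a) Cl₂ equivalent needed: 3.7 mg/L × 321,346 L = 1,189,000 mg = 1189 g.
(a) Product at 8.8% available chlorine: 1189 / 0.088 = 13,510 g.
(a) Volume at density 1.21 g/mL: 13,510 g ÷ 1.21 g/mL = 11,170 mL.

(b) Volume: 152 m³ = 152,000 L.
(b) Alkalinity to add: (99 − 70) = 29 mg/L as CaCO₃ × 152,000 L = 4408 g as CaCO₃.
(b) Equivalents: 4408 g ÷ 50 g/eq = 88.16 eq.
(b) NaHCO₃ supplies 1 eq per mole → 88.16 mol.
(b) Mass: 88.16 mol × 84 g/mol = 7405 g.

(a) 11.2 L; (b) 7.41 kg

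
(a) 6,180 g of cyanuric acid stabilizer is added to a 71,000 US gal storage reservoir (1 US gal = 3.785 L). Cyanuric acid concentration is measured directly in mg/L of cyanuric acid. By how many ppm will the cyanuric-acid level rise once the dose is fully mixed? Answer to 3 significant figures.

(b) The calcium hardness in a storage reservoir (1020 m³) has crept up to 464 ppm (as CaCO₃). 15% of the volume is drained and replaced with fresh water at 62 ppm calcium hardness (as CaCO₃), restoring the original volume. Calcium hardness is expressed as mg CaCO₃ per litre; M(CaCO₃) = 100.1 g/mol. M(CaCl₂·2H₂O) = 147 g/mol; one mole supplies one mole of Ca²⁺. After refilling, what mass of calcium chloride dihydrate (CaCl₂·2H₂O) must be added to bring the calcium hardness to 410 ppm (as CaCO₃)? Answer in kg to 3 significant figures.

(a) 23.0 ppm; (b) 9.44 kg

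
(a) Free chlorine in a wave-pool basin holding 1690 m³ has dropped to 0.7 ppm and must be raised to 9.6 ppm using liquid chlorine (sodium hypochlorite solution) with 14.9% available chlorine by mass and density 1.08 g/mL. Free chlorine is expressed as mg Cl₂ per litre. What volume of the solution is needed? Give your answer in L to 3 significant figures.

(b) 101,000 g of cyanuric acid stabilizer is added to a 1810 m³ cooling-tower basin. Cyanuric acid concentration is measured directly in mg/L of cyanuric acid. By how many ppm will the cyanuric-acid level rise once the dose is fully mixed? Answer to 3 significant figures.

(a) Volume: 1690 m³ = 1,690,000 L.
(a) Chlorine deficit: 9.6 − 0.7 = 8.9 ppm = 8.9 mg/L as Cl₂.
(a) Cl₂ equivalent needed: 8.9 mg/L × 1,690,000 L = 15,040,000 mg = 15,040 g.
(a) Product at 14.9% available chlorine: 15,040 / 0.149 = 100,900 g.
(a) Volume at density 1.08 g/mL: 100,900 g ÷ 1.08 g/mL = 93,470 mL.

(b) Volume: 1810 m³ = 1,810,000 L.
(b) Rise: 101,000 g / 1,810,000 L × 1000 = 55.8 mg/L.

(a) 93.5 L; (b) 55.8 ppm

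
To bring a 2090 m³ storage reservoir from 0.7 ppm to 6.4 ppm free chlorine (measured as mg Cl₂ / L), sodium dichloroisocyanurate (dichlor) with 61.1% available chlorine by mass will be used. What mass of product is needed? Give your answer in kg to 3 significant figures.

19.5 kg

Volume: 2090 m³ = 2,090,000 L.
Chlorine deficit: 6.4 − 0.7 = 5.7 ppm = 5.7 mg/L as Cl₂.
Cl₂ equivalent needed: 5.7 mg/L × 2,090,000 L = 11,910,000 mg = 11,910 g.
Product at 61.1% available chlorine: 11,910 / 0.611 = 19,500 g.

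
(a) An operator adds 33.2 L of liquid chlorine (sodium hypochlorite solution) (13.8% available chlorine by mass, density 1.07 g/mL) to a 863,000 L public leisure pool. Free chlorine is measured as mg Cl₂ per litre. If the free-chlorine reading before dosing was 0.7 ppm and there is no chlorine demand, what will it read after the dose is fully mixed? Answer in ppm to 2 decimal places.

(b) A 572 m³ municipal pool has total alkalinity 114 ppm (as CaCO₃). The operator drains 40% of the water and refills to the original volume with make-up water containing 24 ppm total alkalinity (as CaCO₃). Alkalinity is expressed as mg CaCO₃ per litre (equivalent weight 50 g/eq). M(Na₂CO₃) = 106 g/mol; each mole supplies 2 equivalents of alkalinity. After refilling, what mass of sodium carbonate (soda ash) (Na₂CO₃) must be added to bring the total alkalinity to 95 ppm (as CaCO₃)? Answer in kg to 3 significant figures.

(a) 6.38 ppm; (b) 10.3 kg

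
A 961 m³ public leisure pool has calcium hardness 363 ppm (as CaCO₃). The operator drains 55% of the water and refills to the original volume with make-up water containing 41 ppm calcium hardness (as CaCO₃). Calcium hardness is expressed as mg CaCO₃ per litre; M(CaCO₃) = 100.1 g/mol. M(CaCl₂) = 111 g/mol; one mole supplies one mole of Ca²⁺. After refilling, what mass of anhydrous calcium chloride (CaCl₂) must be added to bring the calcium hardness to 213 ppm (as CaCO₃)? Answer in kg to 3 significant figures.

28.9 kg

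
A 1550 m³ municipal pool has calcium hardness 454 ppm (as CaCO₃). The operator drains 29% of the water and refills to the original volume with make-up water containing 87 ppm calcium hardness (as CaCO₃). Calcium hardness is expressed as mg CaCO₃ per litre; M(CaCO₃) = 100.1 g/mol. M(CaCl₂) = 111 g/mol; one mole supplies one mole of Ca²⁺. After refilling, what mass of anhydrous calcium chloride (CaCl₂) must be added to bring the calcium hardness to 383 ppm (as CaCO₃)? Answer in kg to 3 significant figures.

60.9 kg

Volume: 1550 m³ = 1,550,000 L.
After draining 29% and refilling: 454 × 0.71 + 87 × 0.29 = 347.57 ppm.
Deficit to target: 383 − 347.57 = 35.43 mg/L.
As CaCO₃: 35.43 mg/L × 1,550,000 L = 54,920 g; ÷ 100.1 = 548.6 mol Ca²⁺.
Mass: 548.6 × 111 = 60,900 g.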